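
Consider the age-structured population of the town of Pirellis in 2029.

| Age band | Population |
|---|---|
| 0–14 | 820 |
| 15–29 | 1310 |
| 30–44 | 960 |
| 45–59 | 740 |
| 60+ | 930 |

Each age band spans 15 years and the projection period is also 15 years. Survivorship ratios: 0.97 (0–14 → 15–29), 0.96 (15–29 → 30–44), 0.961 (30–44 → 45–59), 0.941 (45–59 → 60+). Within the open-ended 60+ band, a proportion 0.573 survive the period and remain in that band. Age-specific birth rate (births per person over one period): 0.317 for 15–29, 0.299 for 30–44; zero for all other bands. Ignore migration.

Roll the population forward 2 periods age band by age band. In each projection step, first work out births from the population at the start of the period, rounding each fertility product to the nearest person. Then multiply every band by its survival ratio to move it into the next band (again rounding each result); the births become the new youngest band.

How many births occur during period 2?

After projecting period 1:
Births: 1310 × 0.317 = 415  |  960 × 0.299 = 287 → total 702
15–29: 820 × 0.97 = 795
30–44: 1310 × 0.96 = 1258
45–59: 960 × 0.961 = 923
60+: 740 × 0.941 + 930 × 0.573 = 696 + 533 = 1229
Giving 702 / 795 / 1258 / 923 / 1229.
After projecting period 2:
Births: 795 × 0.317 = 252  |  1258 × 0.299 = 376 → total 628
15–29: 702 × 0.97 = 681
30–44: 795 × 0.96 = 763
45–59: 1258 × 0.961 = 1209
60+: 923 × 0.941 + 1229 × 0.573 = 869 + 704 = 1573
Giving 628 / 681 / 763 / 1209 / 1573.

628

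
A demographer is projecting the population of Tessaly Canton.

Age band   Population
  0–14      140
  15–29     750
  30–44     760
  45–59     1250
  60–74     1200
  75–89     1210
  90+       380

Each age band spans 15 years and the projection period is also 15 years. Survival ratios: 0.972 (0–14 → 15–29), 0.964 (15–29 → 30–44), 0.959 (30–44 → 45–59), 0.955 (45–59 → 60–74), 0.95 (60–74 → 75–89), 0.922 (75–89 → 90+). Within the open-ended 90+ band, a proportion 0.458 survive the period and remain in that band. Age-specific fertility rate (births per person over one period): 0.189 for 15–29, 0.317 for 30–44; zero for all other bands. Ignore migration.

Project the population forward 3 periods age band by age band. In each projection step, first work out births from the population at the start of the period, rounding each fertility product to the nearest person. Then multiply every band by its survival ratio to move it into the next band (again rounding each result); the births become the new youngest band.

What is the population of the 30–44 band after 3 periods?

(Bands numbered youngest = 1 to oldest = 7.)
[period 1]
Births: 750 × 0.189 = 142 ; 760 × 0.317 = 241 — total 383
Band 2: 140 × 0.972 = 136
Band 3: 750 × 0.964 = 723
Band 4: 760 × 0.959 = 729
Band 5: 1250 × 0.955 = 1194
Band 6: 1200 × 0.95 = 1140
Band 7: 1210 × 0.922 + 380 × 0.458 = 1116 + 174 = 1290
Population now: 0–14=383, 15–29=136, 30–44=723, 45–59=729, 60–74=1194, 75–89=1140, 90+=1290
[period 2]
Births: 136 × 0.189 = 26 ; 723 × 0.317 = 229 — total 255
Band 2: 383 × 0.972 = 372
Band 3: 136 × 0.964 = 131
Band 4: 723 × 0.959 = 693
Band 5: 729 × 0.955 = 696
Band 6: 1194 × 0.95 = 1134
Band 7: 1140 × 0.922 + 1290 × 0.458 = 1051 + 591 = 1642
Population now: 0–14=255, 15–29=372, 30–44=131, 45–59=693, 60–74=696, 75–89=1134, 90+=1642
[period 3]
Births: 372 × 0.189 = 70 ; 131 × 0.317 = 42 — total 112
Band 2: 255 × 0.972 = 248
Band 3: 372 × 0.964 = 359
Band 4: 131 × 0.959 = 126
Band 5: 693 × 0.955 = 662
Band 6: 696 × 0.95 = 661
Band 7: 1134 × 0.922 + 1642 × 0.458 = 1046 + 752 = 1798
Population now: 0–14=112, 15–29=248, 30–44=359, 45–59=126, 60–74=662, 75–89=661, 90+=1798

359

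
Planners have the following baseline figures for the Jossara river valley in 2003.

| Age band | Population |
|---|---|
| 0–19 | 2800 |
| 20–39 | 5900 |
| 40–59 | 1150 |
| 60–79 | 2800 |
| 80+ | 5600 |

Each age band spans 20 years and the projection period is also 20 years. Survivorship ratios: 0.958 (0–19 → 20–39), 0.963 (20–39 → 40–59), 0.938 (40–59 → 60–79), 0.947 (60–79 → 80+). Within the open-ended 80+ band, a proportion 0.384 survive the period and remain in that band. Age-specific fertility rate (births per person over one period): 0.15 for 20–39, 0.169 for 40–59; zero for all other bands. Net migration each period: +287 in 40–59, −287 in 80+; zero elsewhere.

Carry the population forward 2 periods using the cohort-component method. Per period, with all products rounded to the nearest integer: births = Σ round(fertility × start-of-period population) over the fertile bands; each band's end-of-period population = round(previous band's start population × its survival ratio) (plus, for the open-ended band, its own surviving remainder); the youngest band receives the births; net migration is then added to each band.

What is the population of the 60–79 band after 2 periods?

5599

Let group 1 be 0–19 through group 5 = 80+.
After projecting period 1:
Births: 5900 × 0.15 = 885  |  1150 × 0.169 = 194 → 1079
Group 2: 2800 × 0.958 = 2682
Group 3: 5900 × 0.963 = 5682
Group 4: 1150 × 0.938 = 1079
Group 5: 2800 × 0.947 + 5600 × 0.384 = 2652 + 2150 = 4802
Net migration: Group 3 + 287 → 5969; Group 5 − 287 → 4515
Population now: 0–19=1079, 20–39=2682, 40–59=5969, 60–79=1079, 80+=4515
After projecting period 2:
Births: 2682 × 0.15 = 402  |  5969 × 0.169 = 1009 → 1411
Group 2: 1079 × 0.958 = 1034
Group 3: 2682 × 0.963 = 2583
Group 4: 5969 × 0.938 = 5599
Group 5: 1079 × 0.947 + 4515 × 0.384 = 1022 + 1734 = 2756
Net migration: Group 3 + 287 → 2870; Group 5 − 287 → 2469
Population now: 0–19=1411, 20–39=1034, 40–59=2870, 60–79=5599, 80+=2469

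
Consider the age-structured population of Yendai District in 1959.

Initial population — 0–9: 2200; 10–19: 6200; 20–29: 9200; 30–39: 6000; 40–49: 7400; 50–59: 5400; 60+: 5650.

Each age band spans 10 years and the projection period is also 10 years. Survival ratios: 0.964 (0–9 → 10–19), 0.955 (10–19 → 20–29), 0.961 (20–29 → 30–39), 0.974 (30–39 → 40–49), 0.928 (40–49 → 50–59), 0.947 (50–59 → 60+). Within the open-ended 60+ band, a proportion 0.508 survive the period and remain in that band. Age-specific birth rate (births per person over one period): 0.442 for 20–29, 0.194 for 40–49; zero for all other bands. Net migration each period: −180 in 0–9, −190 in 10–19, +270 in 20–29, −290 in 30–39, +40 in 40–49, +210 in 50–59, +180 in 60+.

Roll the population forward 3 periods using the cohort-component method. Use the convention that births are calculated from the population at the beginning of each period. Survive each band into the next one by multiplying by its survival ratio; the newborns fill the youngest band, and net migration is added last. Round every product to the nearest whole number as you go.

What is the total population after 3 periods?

Period 1.
Births: 9200 * 0.442 = 4066  |  7400 * 0.194 = 1436 → total 5502
10–19: 2200 * 0.964 = 2121
20–29: 6200 * 0.955 = 5921
30–39: 9200 * 0.961 = 8841
40–49: 6000 * 0.974 = 5844
50–59: 7400 * 0.928 = 6867
60+: 5400 * 0.947 + 5650 * 0.508 = 5114 + 2870 = 7984
Net migration: 0–9 − 180 → 5322; 10–19 − 190 → 1931; 20–29 + 270 → 6191; 30–39 − 290 → 8551; 40–49 + 40 → 5884; 50–59 + 210 → 7077; 60+ + 180 → 8164
Giving 5322 / 1931 / 6191 / 8551 / 5884 / 7077 / 8164.
Period 2.
Births: 6191 * 0.442 = 2736  |  5884 * 0.194 = 1141 → total 3877
10–19: 5322 * 0.964 = 5130
20–29: 1931 * 0.955 = 1844
30–39: 6191 * 0.961 = 5950
40–49: 8551 * 0.974 = 8329
50–59: 5884 * 0.928 = 5460
60+: 7077 * 0.947 + 8164 * 0.508 = 6702 + 4147 = 10849
Net migration: 0–9 − 180 → 3697; 10–19 − 190 → 4940; 20–29 + 270 → 2114; 30–39 − 290 → 5660; 40–49 + 40 → 8369; 50–59 + 210 → 5670; 60+ + 180 → 11029
Giving 3697 / 4940 / 2114 / 5660 / 8369 / 5670 / 11029.
Period 3.
Births: 2114 * 0.442 = 934  |  8369 * 0.194 = 1624 → total 2558
10–19: 3697 * 0.964 = 3564
20–29: 4940 * 0.955 = 4718
30–39: 2114 * 0.961 = 2032
40–49: 5660 * 0.974 = 5513
50–59: 8369 * 0.928 = 7766
60+: 5670 * 0.947 + 11029 * 0.508 = 5369 + 5603 = 10972
Net migration: 0–9 − 180 → 2378; 10–19 − 190 → 3374; 20–29 + 270 → 4988; 30–39 − 290 → 1742; 40–49 + 40 → 5553; 50–59 + 210 → 7976; 60+ + 180 → 11152
Giving 2378 / 3374 / 4988 / 1742 / 5553 / 7976 / 11152.
Total after period 3: 2378 + 3374 + 4988 + 1742 + 5553 + 7976 + 11152 = 37163

37163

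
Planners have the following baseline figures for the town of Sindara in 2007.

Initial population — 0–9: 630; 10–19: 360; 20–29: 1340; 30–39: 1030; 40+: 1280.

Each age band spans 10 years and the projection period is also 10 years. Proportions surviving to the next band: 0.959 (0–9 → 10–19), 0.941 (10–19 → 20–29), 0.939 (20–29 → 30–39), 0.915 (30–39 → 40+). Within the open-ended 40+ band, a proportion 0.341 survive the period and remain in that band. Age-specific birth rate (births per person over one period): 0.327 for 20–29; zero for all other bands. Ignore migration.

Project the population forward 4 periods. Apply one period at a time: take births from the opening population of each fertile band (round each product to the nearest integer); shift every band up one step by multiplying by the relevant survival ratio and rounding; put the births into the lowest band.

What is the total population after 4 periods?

Let band 1 be 0–9 through band 5 = 40+.
Period 1:
Births: 1340 × 0.327 = 438
Band 2: 630 × 0.959 = 604
Band 3: 360 × 0.941 = 339
Band 4: 1340 × 0.939 = 1258
Band 5: 1030 × 0.915 + 1280 × 0.341 = 942 + 436 = 1378
→ [438, 604, 339, 1258, 1378]
Period 2:
Births: 339 × 0.327 = 111
Band 2: 438 × 0.959 = 420
Band 3: 604 × 0.941 = 568
Band 4: 339 × 0.939 = 318
Band 5: 1258 × 0.915 + 1378 × 0.341 = 1151 + 470 = 1621
→ [111, 420, 568, 318, 1621]
Period 3:
Births: 568 × 0.327 = 186
Band 2: 111 × 0.959 = 106
Band 3: 420 × 0.941 = 395
Band 4: 568 × 0.939 = 533
Band 5: 318 × 0.915 + 1621 × 0.341 = 291 + 553 = 844
→ [186, 106, 395, 533, 844]
Period 4:
Births: 395 × 0.327 = 129
Band 2: 186 × 0.959 = 178
Band 3: 106 × 0.941 = 100
Band 4: 395 × 0.939 = 371
Band 5: 533 × 0.915 + 844 × 0.341 = 488 + 288 = 776
→ [129, 178, 100, 371, 776]
Total after period 4: 129 + 178 + 100 + 371 + 776 = 1554

1554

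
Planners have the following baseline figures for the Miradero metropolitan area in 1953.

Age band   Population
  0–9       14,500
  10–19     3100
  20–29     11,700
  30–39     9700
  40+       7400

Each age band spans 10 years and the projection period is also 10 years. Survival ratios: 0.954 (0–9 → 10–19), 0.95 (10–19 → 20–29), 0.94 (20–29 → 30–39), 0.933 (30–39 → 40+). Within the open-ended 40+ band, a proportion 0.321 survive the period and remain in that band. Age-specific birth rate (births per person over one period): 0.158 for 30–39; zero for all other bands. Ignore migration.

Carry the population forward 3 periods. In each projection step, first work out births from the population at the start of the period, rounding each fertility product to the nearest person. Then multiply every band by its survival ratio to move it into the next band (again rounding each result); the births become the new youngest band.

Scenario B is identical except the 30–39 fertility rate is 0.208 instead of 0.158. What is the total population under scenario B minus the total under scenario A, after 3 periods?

Period 1:
Births: 9700 * 0.158 = 1533
10–19: 14500 * 0.954 = 13833
20–29: 3100 * 0.95 = 2945
30–39: 11700 * 0.94 = 10998
40+: 9700 * 0.933 + 7400 * 0.321 = 9050 + 2375 = 11425
End of period: [1533, 13833, 2945, 10998, 11425]
Period 2:
Births: 10998 * 0.158 = 1738
10–19: 1533 * 0.954 = 1462
20–29: 13833 * 0.95 = 13141
30–39: 2945 * 0.94 = 2768
40+: 10998 * 0.933 + 11425 * 0.321 = 10261 + 3667 = 13928
End of period: [1738, 1462, 13141, 2768, 13928]
Period 3:
Births: 2768 * 0.158 = 437
10–19: 1738 * 0.954 = 1658
20–29: 1462 * 0.95 = 1389
30–39: 13141 * 0.94 = 12353
40+: 2768 * 0.933 + 13928 * 0.321 = 2583 + 4471 = 7054
End of period: [437, 1658, 1389, 12353, 7054]
Scenario A total after 3 periods: 22891
Scenario B projection —
Period 1:
Births: 9700 * 0.208 = 2018
10–19: 14500 * 0.954 = 13833
20–29: 3100 * 0.95 = 2945
30–39: 11700 * 0.94 = 10998
40+: 9700 * 0.933 + 7400 * 0.321 = 9050 + 2375 = 11425
End of period: [2018, 13833, 2945, 10998, 11425]
Period 2:
Births: 10998 * 0.208 = 2288
10–19: 2018 * 0.954 = 1925
20–29: 13833 * 0.95 = 13141
30–39: 2945 * 0.94 = 2768
40+: 10998 * 0.933 + 11425 * 0.321 = 10261 + 3667 = 13928
End of period: [2288, 1925, 13141, 2768, 13928]
Period 3:
Births: 2768 * 0.208 = 576
10–19: 2288 * 0.954 = 2183
20–29: 1925 * 0.95 = 1829
30–39: 13141 * 0.94 = 12353
40+: 2768 * 0.933 + 13928 * 0.321 = 2583 + 4471 = 7054
End of period: [576, 2183, 1829, 12353, 7054]
Scenario B total after 3 periods: 23995
Difference B − A = 23995 − 22891 = 1104

1104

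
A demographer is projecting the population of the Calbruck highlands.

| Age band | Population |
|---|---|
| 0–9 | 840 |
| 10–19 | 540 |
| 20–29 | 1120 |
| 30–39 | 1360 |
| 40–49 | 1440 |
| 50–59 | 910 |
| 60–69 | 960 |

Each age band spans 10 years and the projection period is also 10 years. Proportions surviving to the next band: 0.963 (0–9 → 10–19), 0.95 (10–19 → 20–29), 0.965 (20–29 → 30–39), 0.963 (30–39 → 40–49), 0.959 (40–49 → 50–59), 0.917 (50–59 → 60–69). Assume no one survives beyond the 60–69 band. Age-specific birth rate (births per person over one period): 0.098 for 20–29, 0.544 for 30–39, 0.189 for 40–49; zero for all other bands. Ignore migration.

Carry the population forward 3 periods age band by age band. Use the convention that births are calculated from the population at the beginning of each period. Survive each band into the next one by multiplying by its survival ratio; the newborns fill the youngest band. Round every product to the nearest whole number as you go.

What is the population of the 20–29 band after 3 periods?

1026

(Bands numbered youngest = 1 to oldest = 7.)
Period 1:
Births: 1120 * 0.098 = 110 ; 1360 * 0.544 = 740 ; 1440 * 0.189 = 272 → 1122
Band 2: 840 * 0.963 = 809
Band 3: 540 * 0.95 = 513
Band 4: 1120 * 0.965 = 1081
Band 5: 1360 * 0.963 = 1310
Band 6: 1440 * 0.959 = 1381
Band 7: 910 * 0.917 = 834
Population now: 0–9=1122, 10–19=809, 20–29=513, 30–39=1081, 40–49=1310, 50–59=1381, 60–69=834
Period 2:
Births: 513 * 0.098 = 50 ; 1081 * 0.544 = 588 ; 1310 * 0.189 = 248 → 886
Band 2: 1122 * 0.963 = 1080
Band 3: 809 * 0.95 = 769
Band 4: 513 * 0.965 = 495
Band 5: 1081 * 0.963 = 1041
Band 6: 1310 * 0.959 = 1256
Band 7: 1381 * 0.917 = 1266
Population now: 0–9=886, 10–19=1080, 20–29=769, 30–39=495, 40–49=1041, 50–59=1256, 60–69=1266
Period 3:
Births: 769 * 0.098 = 75 ; 495 * 0.544 = 269 ; 1041 * 0.189 = 197 → 541
Band 2: 886 * 0.963 = 853
Band 3: 1080 * 0.95 = 1026
Band 4: 769 * 0.965 = 742
Band 5: 495 * 0.963 = 477
Band 6: 1041 * 0.959 = 998
Band 7: 1256 * 0.917 = 1152
Population now: 0–9=541, 10–19=853, 20–29=1026, 30–39=742, 40–49=477, 50–59=998, 60–69=1152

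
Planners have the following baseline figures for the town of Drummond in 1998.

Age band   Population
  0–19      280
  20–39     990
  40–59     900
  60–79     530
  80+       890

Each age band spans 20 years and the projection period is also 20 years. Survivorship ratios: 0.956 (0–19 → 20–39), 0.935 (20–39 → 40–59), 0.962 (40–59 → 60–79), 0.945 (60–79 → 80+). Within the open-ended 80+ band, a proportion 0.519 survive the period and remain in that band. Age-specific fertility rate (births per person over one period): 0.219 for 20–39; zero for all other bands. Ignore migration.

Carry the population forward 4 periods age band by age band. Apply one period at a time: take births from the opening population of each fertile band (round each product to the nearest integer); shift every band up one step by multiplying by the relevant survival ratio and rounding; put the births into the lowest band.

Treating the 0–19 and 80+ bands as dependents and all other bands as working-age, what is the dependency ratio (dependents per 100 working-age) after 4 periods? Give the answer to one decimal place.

366.0

Period 1:
Births: 990 × 0.219 = 217
20–39: 280 × 0.956 = 268
40–59: 990 × 0.935 = 926
60–79: 900 × 0.962 = 866
80+: 530 × 0.945 + 890 × 0.519 = 501 + 462 = 963
End of period: [217, 268, 926, 866, 963]
Period 2:
Births: 268 × 0.219 = 59
20–39: 217 × 0.956 = 207
40–59: 268 × 0.935 = 251
60–79: 926 × 0.962 = 891
80+: 866 × 0.945 + 963 × 0.519 = 818 + 500 = 1318
End of period: [59, 207, 251, 891, 1318]
Period 3:
Births: 207 × 0.219 = 45
20–39: 59 × 0.956 = 56
40–59: 207 × 0.935 = 194
60–79: 251 × 0.962 = 241
80+: 891 × 0.945 + 1318 × 0.519 = 842 + 684 = 1526
End of period: [45, 56, 194, 241, 1526]
Period 4:
Births: 56 × 0.219 = 12
20–39: 45 × 0.956 = 43
40–59: 56 × 0.935 = 52
60–79: 194 × 0.962 = 187
80+: 241 × 0.945 + 1526 × 0.519 = 228 + 792 = 1020
End of period: [12, 43, 52, 187, 1020]
Dependents (band 0–19 + band 80+) = 12 + 1020 = 1032; working-age = 282; ratio = 1032/282 × 100 = 366.0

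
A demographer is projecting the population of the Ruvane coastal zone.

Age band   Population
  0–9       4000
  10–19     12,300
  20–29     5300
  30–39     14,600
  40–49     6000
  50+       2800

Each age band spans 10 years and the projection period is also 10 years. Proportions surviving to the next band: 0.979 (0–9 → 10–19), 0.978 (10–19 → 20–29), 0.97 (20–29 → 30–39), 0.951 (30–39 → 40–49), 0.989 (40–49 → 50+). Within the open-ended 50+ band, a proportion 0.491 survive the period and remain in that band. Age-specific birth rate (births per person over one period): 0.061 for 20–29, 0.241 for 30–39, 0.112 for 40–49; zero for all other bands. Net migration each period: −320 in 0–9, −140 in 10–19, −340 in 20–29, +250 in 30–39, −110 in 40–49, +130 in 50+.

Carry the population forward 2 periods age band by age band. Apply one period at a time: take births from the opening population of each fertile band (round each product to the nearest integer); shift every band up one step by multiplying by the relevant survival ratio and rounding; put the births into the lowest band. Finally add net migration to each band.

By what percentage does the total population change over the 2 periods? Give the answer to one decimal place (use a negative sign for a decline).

(Groups numbered youngest = 1 to oldest = 6.)
— Period 1 —
Births: 5300 × 0.061 = 323 ; 14600 × 0.241 = 3519 ; 6000 × 0.112 = 672 — total 4514
Group 2: 4000 × 0.979 = 3916
Group 3: 12300 × 0.978 = 12029
Group 4: 5300 × 0.97 = 5141
Group 5: 14600 × 0.951 = 13885
Group 6: 6000 × 0.989 + 2800 × 0.491 = 5934 + 1375 = 7309
Net migration: Group 1 − 320 → 4194; Group 2 − 140 → 3776; Group 3 − 340 → 11689; Group 4 + 250 → 5391; Group 5 − 110 → 13775; Group 6 + 130 → 7439
Population now: 0–9=4194, 10–19=3776, 20–29=11689, 30–39=5391, 40–49=13775, 50+=7439
— Period 2 —
Births: 11689 × 0.061 = 713 ; 5391 × 0.241 = 1299 ; 13775 × 0.112 = 1543 — total 3555
Group 2: 4194 × 0.979 = 4106
Group 3: 3776 × 0.978 = 3693
Group 4: 11689 × 0.97 = 11338
Group 5: 5391 × 0.951 = 5127
Group 6: 13775 × 0.989 + 7439 × 0.491 = 13623 + 3653 = 17276
Net migration: Group 1 − 320 → 3235; Group 2 − 140 → 3966; Group 3 − 340 → 3353; Group 4 + 250 → 11588; Group 5 − 110 → 5017; Group 6 + 130 → 17406
Population now: 0–9=3235, 10–19=3966, 20–29=3353, 30–39=11588, 40–49=5017, 50+=17406
Total: 45000 → 44565; change = -435; percentage change = -1.0%

-1.0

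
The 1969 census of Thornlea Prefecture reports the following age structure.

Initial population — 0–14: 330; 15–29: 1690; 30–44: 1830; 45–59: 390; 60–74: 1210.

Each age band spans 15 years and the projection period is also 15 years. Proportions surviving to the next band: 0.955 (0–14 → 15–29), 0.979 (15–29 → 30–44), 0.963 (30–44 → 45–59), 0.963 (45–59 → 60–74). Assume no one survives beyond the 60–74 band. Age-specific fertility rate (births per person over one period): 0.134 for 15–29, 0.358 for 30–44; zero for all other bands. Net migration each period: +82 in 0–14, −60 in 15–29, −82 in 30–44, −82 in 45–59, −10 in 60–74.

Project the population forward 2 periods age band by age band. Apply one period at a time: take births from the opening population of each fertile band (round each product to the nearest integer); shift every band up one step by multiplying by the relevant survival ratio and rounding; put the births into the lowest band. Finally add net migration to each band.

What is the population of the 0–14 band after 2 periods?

Let band 1 be 0–14 through band 5 = 60–74.
— Period 1 —
Births: 1690 * 0.134 = 226, 1830 * 0.358 = 655 ⇒ total 881
Band 2: 330 * 0.955 = 315
Band 3: 1690 * 0.979 = 1655
Band 4: 1830 * 0.963 = 1762
Band 5: 390 * 0.963 = 376
Net migration: Band 1 + 82 → 963; Band 2 − 60 → 255; Band 3 − 82 → 1573; Band 4 − 82 → 1680; Band 5 − 10 → 366
Population now: 0–14=963, 15–29=255, 30–44=1573, 45–59=1680, 60–74=366
— Period 2 —
Births: 255 * 0.134 = 34, 1573 * 0.358 = 563 ⇒ total 597
Band 2: 963 * 0.955 = 920
Band 3: 255 * 0.979 = 250
Band 4: 1573 * 0.963 = 1515
Band 5: 1680 * 0.963 = 1618
Net migration: Band 1 + 82 → 679; Band 2 − 60 → 860; Band 3 − 82 → 168; Band 4 − 82 → 1433; Band 5 − 10 → 1608
Population now: 0–14=679, 15–29=860, 30–44=168, 45–59=1433, 60–74=1608

679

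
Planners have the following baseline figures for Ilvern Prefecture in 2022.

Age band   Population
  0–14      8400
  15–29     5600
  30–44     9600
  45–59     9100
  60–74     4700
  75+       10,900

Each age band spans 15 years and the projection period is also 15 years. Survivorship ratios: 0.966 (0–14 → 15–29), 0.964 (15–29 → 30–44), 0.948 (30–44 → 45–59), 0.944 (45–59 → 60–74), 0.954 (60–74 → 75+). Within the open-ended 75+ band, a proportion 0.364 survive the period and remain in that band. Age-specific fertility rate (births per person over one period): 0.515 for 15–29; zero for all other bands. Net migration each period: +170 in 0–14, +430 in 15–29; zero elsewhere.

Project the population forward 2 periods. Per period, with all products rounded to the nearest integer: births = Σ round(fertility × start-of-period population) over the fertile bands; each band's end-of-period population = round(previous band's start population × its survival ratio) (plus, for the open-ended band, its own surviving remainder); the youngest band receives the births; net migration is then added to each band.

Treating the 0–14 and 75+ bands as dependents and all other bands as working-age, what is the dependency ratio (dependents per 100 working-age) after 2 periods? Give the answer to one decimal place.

— Period 1 —
Births: 5600 × 0.515 = 2884
15–29: 8400 × 0.966 = 8114
30–44: 5600 × 0.964 = 5398
45–59: 9600 × 0.948 = 9101
60–74: 9100 × 0.944 = 8590
75+: 4700 × 0.954 + 10900 × 0.364 = 4484 + 3968 = 8452
Net migration: 0–14 + 170 → 3054; 15–29 + 430 → 8544
→ [3054, 8544, 5398, 9101, 8590, 8452]
— Period 2 —
Births: 8544 × 0.515 = 4400
15–29: 3054 × 0.966 = 2950
30–44: 8544 × 0.964 = 8236
45–59: 5398 × 0.948 = 5117
60–74: 9101 × 0.944 = 8591
75+: 8590 × 0.954 + 8452 × 0.364 = 8195 + 3077 = 11272
Net migration: 0–14 + 170 → 4570; 15–29 + 430 → 3380
→ [4570, 3380, 8236, 5117, 8591, 11272]
Dependents (band 0–14 + band 75+) = 4570 + 11272 = 15842; working-age = 25324; ratio = 15842/25324 × 100 = 62.6

62.6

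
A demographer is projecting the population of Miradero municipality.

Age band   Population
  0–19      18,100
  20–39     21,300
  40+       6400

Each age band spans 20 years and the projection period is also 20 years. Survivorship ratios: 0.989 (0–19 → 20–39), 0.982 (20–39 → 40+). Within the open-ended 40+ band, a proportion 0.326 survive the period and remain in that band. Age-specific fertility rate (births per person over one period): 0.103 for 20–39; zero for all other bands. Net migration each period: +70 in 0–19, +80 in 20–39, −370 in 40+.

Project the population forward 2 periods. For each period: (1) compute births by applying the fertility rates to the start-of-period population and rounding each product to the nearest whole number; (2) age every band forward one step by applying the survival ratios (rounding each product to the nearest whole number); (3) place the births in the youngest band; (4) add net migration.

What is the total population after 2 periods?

Period 1:
Births: 21300 × 0.103 = 2194
20–39: 18100 × 0.989 = 17901
40+: 21300 × 0.982 + 6400 × 0.326 = 20917 + 2086 = 23003
Net migration: 0–19 + 70 → 2264; 20–39 + 80 → 17981; 40+ − 370 → 22633
End of period: [2264, 17981, 22633]
Period 2:
Births: 17981 × 0.103 = 1852
20–39: 2264 × 0.989 = 2239
40+: 17981 × 0.982 + 22633 × 0.326 = 17657 + 7378 = 25035
Net migration: 0–19 + 70 → 1922; 20–39 + 80 → 2319; 40+ − 370 → 24665
End of period: [1922, 2319, 24665]
Total after period 2: 1922 + 2319 + 24665 = 28906

28906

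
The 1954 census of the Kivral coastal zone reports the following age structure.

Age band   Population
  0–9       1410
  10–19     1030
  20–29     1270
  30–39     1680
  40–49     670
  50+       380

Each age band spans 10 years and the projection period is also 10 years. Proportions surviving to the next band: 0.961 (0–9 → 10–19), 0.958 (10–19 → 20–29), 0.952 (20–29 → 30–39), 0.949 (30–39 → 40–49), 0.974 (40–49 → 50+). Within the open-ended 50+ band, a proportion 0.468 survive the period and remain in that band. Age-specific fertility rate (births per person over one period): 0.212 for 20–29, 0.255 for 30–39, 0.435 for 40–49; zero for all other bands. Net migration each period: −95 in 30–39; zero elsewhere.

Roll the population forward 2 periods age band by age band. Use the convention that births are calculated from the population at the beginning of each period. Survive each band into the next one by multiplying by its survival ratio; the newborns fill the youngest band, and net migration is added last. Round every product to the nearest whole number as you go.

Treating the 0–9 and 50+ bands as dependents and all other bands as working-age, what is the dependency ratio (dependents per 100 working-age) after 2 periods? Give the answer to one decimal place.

75.4

[period 1]
Births: 1270 × 0.212 = 269  |  1680 × 0.255 = 428  |  670 × 0.435 = 291 → total 988
10–19: 1410 × 0.961 = 1355
20–29: 1030 × 0.958 = 987
30–39: 1270 × 0.952 = 1209
40–49: 1680 × 0.949 = 1594
50+: 670 × 0.974 + 380 × 0.468 = 653 + 178 = 831
Net migration: 30–39 − 95 → 1114
End of period: [988, 1355, 987, 1114, 1594, 831]
[period 2]
Births: 987 × 0.212 = 209  |  1114 × 0.255 = 284  |  1594 × 0.435 = 693 → total 1186
10–19: 988 × 0.961 = 949
20–29: 1355 × 0.958 = 1298
30–39: 987 × 0.952 = 940
40–49: 1114 × 0.949 = 1057
50+: 1594 × 0.974 + 831 × 0.468 = 1553 + 389 = 1942
Net migration: 30–39 − 95 → 845
End of period: [1186, 949, 1298, 845, 1057, 1942]
Dependents (band 0–9 + band 50+) = 1186 + 1942 = 3128; working-age = 4149; ratio = 3128/4149 × 100 = 75.4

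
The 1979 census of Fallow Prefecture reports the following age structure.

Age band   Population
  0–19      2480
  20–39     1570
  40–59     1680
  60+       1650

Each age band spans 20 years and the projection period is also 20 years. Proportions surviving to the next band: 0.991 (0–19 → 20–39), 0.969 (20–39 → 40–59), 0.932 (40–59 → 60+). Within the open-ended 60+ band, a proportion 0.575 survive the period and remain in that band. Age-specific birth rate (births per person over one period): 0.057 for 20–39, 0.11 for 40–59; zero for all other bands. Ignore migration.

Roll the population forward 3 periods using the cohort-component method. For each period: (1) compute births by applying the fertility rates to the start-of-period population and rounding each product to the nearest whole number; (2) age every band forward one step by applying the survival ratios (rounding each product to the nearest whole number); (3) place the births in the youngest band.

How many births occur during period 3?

Period 1.
Births: 1570 × 0.057 = 89 ; 1680 × 0.11 = 185 ⇒ total 274
20–39: 2480 × 0.991 = 2458
40–59: 1570 × 0.969 = 1521
60+: 1680 × 0.932 + 1650 × 0.575 = 1566 + 949 = 2515
Population now: 0–19=274, 20–39=2458, 40–59=1521, 60+=2515
Period 2.
Births: 2458 × 0.057 = 140 ; 1521 × 0.11 = 167 ⇒ total 307
20–39: 274 × 0.991 = 272
40–59: 2458 × 0.969 = 2382
60+: 1521 × 0.932 + 2515 × 0.575 = 1418 + 1446 = 2864
Population now: 0–19=307, 20–39=272, 40–59=2382, 60+=2864
Period 3.
Births: 272 × 0.057 = 16 ; 2382 × 0.11 = 262 ⇒ total 278
20–39: 307 × 0.991 = 304
40–59: 272 × 0.969 = 264
60+: 2382 × 0.932 + 2864 × 0.575 = 2220 + 1647 = 3867
Population now: 0–19=278, 20–39=304, 40–59=264, 60+=3867

278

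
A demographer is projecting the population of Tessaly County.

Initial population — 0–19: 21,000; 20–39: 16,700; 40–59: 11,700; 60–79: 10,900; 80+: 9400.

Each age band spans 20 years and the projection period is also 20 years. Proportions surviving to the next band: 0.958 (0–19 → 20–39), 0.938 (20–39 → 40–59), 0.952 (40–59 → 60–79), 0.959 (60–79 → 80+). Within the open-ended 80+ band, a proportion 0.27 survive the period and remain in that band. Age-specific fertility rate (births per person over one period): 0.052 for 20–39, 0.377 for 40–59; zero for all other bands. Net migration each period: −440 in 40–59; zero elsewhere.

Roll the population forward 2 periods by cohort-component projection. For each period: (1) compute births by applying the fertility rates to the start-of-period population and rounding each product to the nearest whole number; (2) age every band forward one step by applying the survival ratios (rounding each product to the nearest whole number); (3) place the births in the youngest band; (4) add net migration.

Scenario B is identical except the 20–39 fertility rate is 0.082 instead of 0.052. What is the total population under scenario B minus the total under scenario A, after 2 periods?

1084

Call the bands 1 to 5, youngest first.
After projecting period 1:
Births: 16700 × 0.052 = 868, 11700 × 0.377 = 4411 → total 5279
Band 2: 21000 × 0.958 = 20118
Band 3: 16700 × 0.938 = 15665
Band 4: 11700 × 0.952 = 11138
Band 5: 10900 × 0.959 + 9400 × 0.27 = 10453 + 2538 = 12991
Net migration: Band 3 − 440 → 15225
End of period: [5279, 20118, 15225, 11138, 12991]
After projecting period 2:
Births: 20118 × 0.052 = 1046, 15225 × 0.377 = 5740 → total 6786
Band 2: 5279 × 0.958 = 5057
Band 3: 20118 × 0.938 = 18871
Band 4: 15225 × 0.952 = 14494
Band 5: 11138 × 0.959 + 12991 × 0.27 = 10681 + 3508 = 14189
Net migration: Band 3 − 440 → 18431
End of period: [6786, 5057, 18431, 14494, 14189]
Scenario A total after 2 periods: 58957
Scenario B projection —
After projecting period 1:
Births: 16700 × 0.082 = 1369, 11700 × 0.377 = 4411 → total 5780
Band 2: 21000 × 0.958 = 20118
Band 3: 16700 × 0.938 = 15665
Band 4: 11700 × 0.952 = 11138
Band 5: 10900 × 0.959 + 9400 × 0.27 = 10453 + 2538 = 12991
Net migration: Band 3 − 440 → 15225
End of period: [5780, 20118, 15225, 11138, 12991]
After projecting period 2:
Births: 20118 × 0.082 = 1650, 15225 × 0.377 = 5740 → total 7390
Band 2: 5780 × 0.958 = 5537
Band 3: 20118 × 0.938 = 18871
Band 4: 15225 × 0.952 = 14494
Band 5: 11138 × 0.959 + 12991 × 0.27 = 10681 + 3508 = 14189
Net migration: Band 3 − 440 → 18431
End of period: [7390, 5537, 18431, 14494, 14189]
Scenario B total after 2 periods: 60041
Difference B − A = 60041 − 58957 = 1084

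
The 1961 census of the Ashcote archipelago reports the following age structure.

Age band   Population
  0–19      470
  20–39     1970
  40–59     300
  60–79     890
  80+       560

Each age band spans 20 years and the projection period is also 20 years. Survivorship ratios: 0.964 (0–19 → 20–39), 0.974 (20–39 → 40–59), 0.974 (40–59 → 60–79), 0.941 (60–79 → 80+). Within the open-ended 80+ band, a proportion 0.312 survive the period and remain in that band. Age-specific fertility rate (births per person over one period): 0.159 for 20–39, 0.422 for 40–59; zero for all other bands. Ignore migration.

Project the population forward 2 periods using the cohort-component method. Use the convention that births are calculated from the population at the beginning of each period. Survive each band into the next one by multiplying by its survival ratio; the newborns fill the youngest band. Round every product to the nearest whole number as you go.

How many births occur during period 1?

— Period 1 —
Births: 1970 * 0.159 = 313 ; 300 * 0.422 = 127 → 440
20–39: 470 * 0.964 = 453
40–59: 1970 * 0.974 = 1919
60–79: 300 * 0.974 = 292
80+: 890 * 0.941 + 560 * 0.312 = 837 + 175 = 1012
Giving 440 / 453 / 1919 / 292 / 1012.

440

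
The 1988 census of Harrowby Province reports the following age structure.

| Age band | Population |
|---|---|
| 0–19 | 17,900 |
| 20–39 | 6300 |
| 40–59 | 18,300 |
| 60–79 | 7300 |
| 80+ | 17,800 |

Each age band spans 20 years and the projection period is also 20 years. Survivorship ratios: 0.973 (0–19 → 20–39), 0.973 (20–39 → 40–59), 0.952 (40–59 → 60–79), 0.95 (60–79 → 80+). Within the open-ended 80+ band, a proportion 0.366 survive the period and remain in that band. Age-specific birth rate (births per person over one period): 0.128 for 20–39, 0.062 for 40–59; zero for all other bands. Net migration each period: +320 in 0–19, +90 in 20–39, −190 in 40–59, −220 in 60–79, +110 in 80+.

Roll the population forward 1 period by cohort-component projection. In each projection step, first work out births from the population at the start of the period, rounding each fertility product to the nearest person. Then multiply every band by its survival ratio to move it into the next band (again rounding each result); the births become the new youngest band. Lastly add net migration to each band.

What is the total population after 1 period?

Call the groups 1 to 5, youngest first.
— Period 1 —
Births: 6300 × 0.128 = 806 ; 18300 × 0.062 = 1135 → total 1941
Group 2: 17900 × 0.973 = 17417
Group 3: 6300 × 0.973 = 6130
Group 4: 18300 × 0.952 = 17422
Group 5: 7300 × 0.95 + 17800 × 0.366 = 6935 + 6515 = 13450
Net migration: Group 1 + 320 → 2261; Group 2 + 90 → 17507; Group 3 − 190 → 5940; Group 4 − 220 → 17202; Group 5 + 110 → 13560
Giving 2261 / 17507 / 5940 / 17202 / 13560.
Total after period 1: 2261 + 17507 + 5940 + 17202 + 13560 = 56470

56470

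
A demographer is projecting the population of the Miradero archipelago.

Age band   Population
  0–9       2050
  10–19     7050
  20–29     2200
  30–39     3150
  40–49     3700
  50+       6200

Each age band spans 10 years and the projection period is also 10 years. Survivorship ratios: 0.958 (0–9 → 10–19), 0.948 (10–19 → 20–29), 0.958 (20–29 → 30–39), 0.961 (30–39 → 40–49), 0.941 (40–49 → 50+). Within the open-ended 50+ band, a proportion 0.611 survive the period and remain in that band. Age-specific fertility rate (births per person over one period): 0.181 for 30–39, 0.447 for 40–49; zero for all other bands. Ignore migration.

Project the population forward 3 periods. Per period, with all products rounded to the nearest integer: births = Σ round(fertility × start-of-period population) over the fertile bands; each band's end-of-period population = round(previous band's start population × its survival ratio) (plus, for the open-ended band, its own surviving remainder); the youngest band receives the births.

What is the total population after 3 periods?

— Period 1 —
Births: 3150 × 0.181 = 570 ; 3700 × 0.447 = 1654 ⇒ total 2224
10–19: 2050 × 0.958 = 1964
20–29: 7050 × 0.948 = 6683
30–39: 2200 × 0.958 = 2108
40–49: 3150 × 0.961 = 3027
50+: 3700 × 0.941 + 6200 × 0.611 = 3482 + 3788 = 7270
Population now: 0–9=2224, 10–19=1964, 20–29=6683, 30–39=2108, 40–49=3027, 50+=7270
— Period 2 —
Births: 2108 × 0.181 = 382 ; 3027 × 0.447 = 1353 ⇒ total 1735
10–19: 2224 × 0.958 = 2131
20–29: 1964 × 0.948 = 1862
30–39: 6683 × 0.958 = 6402
40–49: 2108 × 0.961 = 2026
50+: 3027 × 0.941 + 7270 × 0.611 = 2848 + 4442 = 7290
Population now: 0–9=1735, 10–19=2131, 20–29=1862, 30–39=6402, 40–49=2026, 50+=7290
— Period 3 —
Births: 6402 × 0.181 = 1159 ; 2026 × 0.447 = 906 ⇒ total 2065
10–19: 1735 × 0.958 = 1662
20–29: 2131 × 0.948 = 2020
30–39: 1862 × 0.958 = 1784
40–49: 6402 × 0.961 = 6152
50+: 2026 × 0.941 + 7290 × 0.611 = 1906 + 4454 = 6360
Population now: 0–9=2065, 10–19=1662, 20–29=2020, 30–39=1784, 40–49=6152, 50+=6360
Total after period 3: 2065 + 1662 + 2020 + 1784 + 6152 + 6360 = 20043

20043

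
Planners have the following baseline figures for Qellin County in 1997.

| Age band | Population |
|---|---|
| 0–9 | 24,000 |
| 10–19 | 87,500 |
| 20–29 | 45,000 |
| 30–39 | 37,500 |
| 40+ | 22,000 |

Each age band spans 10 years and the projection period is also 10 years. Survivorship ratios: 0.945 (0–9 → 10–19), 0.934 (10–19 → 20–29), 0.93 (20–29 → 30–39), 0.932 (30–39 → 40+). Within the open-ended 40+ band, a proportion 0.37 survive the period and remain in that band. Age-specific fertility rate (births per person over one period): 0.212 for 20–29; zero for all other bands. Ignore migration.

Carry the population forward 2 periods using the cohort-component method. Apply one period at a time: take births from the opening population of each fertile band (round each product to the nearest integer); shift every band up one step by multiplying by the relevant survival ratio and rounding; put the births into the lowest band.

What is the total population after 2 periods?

Period 1.
Births: 45000 × 0.212 = 9540
10–19: 24000 × 0.945 = 22680
20–29: 87500 × 0.934 = 81725
30–39: 45000 × 0.93 = 41850
40+: 37500 × 0.932 + 22000 × 0.37 = 34950 + 8140 = 43090
→ [9540, 22680, 81725, 41850, 43090]
Period 2.
Births: 81725 × 0.212 = 17326
10–19: 9540 × 0.945 = 9015
20–29: 22680 × 0.934 = 21183
30–39: 81725 × 0.93 = 76004
40+: 41850 × 0.932 + 43090 × 0.37 = 39004 + 15943 = 54947
→ [17326, 9015, 21183, 76004, 54947]
Total after period 2: 17326 + 9015 + 21183 + 76004 + 54947 = 178475

178475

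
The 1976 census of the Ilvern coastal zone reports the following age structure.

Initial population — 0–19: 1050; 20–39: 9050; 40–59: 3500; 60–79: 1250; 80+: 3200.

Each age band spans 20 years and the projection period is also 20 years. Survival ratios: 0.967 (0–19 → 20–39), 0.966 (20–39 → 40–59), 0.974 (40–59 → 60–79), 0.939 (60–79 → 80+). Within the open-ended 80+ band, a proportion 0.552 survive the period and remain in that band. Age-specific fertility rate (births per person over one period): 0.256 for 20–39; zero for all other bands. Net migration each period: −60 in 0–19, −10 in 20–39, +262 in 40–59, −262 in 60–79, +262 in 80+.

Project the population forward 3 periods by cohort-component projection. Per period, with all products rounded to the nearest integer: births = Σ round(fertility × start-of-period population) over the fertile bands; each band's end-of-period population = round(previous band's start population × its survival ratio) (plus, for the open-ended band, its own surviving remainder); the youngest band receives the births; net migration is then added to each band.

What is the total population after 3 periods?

— Period 1 —
Births: 9050 × 0.256 = 2317
20–39: 1050 × 0.967 = 1015
40–59: 9050 × 0.966 = 8742
60–79: 3500 × 0.974 = 3409
80+: 1250 × 0.939 + 3200 × 0.552 = 1174 + 1766 = 2940
Net migration: 0–19 − 60 → 2257; 20–39 − 10 → 1005; 40–59 + 262 → 9004; 60–79 − 262 → 3147; 80+ + 262 → 3202
→ [2257, 1005, 9004, 3147, 3202]
— Period 2 —
Births: 1005 × 0.256 = 257
20–39: 2257 × 0.967 = 2183
40–59: 1005 × 0.966 = 971
60–79: 9004 × 0.974 = 8770
80+: 3147 × 0.939 + 3202 × 0.552 = 2955 + 1768 = 4723
Net migration: 0–19 − 60 → 197; 20–39 − 10 → 2173; 40–59 + 262 → 1233; 60–79 − 262 → 8508; 80+ + 262 → 4985
→ [197, 2173, 1233, 8508, 4985]
— Period 3 —
Births: 2173 × 0.256 = 556
20–39: 197 × 0.967 = 190
40–59: 2173 × 0.966 = 2099
60–79: 1233 × 0.974 = 1201
80+: 8508 × 0.939 + 4985 × 0.552 = 7989 + 2752 = 10741
Net migration: 0–19 − 60 → 496; 20–39 − 10 → 180; 40–59 + 262 → 2361; 60–79 − 262 → 939; 80+ + 262 → 11003
→ [496, 180, 2361, 939, 11003]
Total after period 3: 496 + 180 + 2361 + 939 + 11003 = 14979

14979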